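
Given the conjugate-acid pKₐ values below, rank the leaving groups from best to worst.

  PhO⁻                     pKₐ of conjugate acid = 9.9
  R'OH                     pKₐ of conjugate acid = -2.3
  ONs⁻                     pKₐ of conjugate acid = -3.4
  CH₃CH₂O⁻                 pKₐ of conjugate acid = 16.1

Lower conjugate-acid pKₐ ⇒ weaker base ⇒ better leaving group.
Sorting by the given values: ONs⁻ (-3.4), R'OH (-2.3), PhO⁻ (9.9), CH₃CH₂O⁻ (16.1).

ONs⁻ > R'OH > PhO⁻ > CH₃CH₂O⁻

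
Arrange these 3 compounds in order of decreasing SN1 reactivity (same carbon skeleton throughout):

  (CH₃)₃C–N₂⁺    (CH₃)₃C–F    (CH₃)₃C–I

The skeletons are identical, so relative rate is governed entirely by leaving-group ability.
A good leaving group is a weak base: the lower the pKₐ of its conjugate acid, the more readily it departs.
(CH₃)₃C–N₂⁺ loses N₂: no meaningful conjugate acid; N₂ departs as an exceptionally stable neutral molecule
(CH₃)₃C–I loses I⁻: pKₐ(HI) ≈ -10
(CH₃)₃C–F loses F⁻: pKₐ(HF) ≈ 3.2

(CH₃)₃C–N₂⁺ > (CH₃)₃C–I > (CH₃)₃C–F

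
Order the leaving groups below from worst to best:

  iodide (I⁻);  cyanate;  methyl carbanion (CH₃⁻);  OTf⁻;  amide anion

Rank by basicity of the departing species: weakest base leaves most easily.
OTf⁻: pKₐ(CF₃SO₃H (triflic acid)) ≈ -14 — charge spread over three oxygens and a CF₃ group; the premier leaving group in synthesis
iodide (I⁻): pKₐ(HI) ≈ -10 — large, highly polarisable; very weak base
cyanate: pKₐ(HOCN) ≈ 3.5
amide anion: pKₐ(NH₃) ≈ 38
methyl carbanion (CH₃⁻): pKₐ(CH₄) ≈ 48
The question asks for worst first, so the sequence is read in increasing leaving-group ability.

methyl carbanion (CH₃⁻) < amide anion < cyanate < iodide (I⁻) < OTf⁻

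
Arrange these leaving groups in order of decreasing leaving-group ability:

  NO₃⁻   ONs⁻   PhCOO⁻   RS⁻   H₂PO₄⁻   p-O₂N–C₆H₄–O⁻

The more stable X⁻ (or X) is on its own — i.e. the weaker a base it is — the better a leaving group it makes.
ONs⁻: pKₐ(p-O₂NC₆H₄SO₃H) ≈ -3.5 — p-nitro group further stabilises the sulfonate
NO₃⁻: pKₐ(HNO₃) ≈ -1.3 — resonance-delocalised over three oxygens
H₂PO₄⁻: pKₐ(H₃PO₄) ≈ 2.1 — moderate base; biological leaving group after further activation
PhCOO⁻: pKₐ(C₆H₅COOH) ≈ 4.2 — aryl carboxylate
p-O₂N–C₆H₄–O⁻: pKₐ(p-nitrophenol) ≈ 7.2
RS⁻: pKₐ(RSH (a thiol)) ≈ 10.5 — moderately basic; rarely leaves without activation

ONs⁻ > NO₃⁻ > H₂PO₄⁻ > PhCOO⁻ > p-O₂N–C₆H₄–O⁻ > RS⁻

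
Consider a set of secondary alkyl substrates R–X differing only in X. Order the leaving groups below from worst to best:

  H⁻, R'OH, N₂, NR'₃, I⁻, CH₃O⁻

Rank by basicity of the departing species: weakest base leaves most easily.
N₂: no meaningful conjugate acid; N₂ departs as an exceptionally stable neutral molecule
I⁻: pKₐ(HI) ≈ -10
R'OH: pKₐ(R'OH₂⁺) ≈ -2.4
NR'₃: pKₐ(R'₃NH⁺) ≈ 10.7
CH₃O⁻: pKₐ(CH₃OH) ≈ 15.5
H⁻: pKₐ(H₂) ≈ 36
The question asks for worst first, so the sequence is read in increasing leaving-group ability.

H⁻ < CH₃O⁻ < NR'₃ < R'OH < I⁻ < N₂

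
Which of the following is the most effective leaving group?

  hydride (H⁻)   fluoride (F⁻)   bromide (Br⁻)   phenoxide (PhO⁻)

bromide (Br⁻)

Rank by basicity of the departing species: weakest base leaves most easily.
bromide (Br⁻): pKₐ(HBr) ≈ -9
fluoride (F⁻): pKₐ(HF) ≈ 3.2
phenoxide (PhO⁻): pKₐ(C₆H₅OH (phenol)) ≈ 10
hydride (H⁻): pKₐ(H₂) ≈ 36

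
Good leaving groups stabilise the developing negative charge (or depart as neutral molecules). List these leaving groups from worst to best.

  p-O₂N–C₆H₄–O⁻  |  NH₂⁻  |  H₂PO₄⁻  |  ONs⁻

Leaving-group ability tracks the stability of the departed species; conjugate-acid pKₐ is the usual yardstick (lower pKₐ → better LG).
ONs⁻: pKₐ(p-O₂NC₆H₄SO₃H) ≈ -3.5 — p-nitro group further stabilises the sulfonate
H₂PO₄⁻: pKₐ(H₃PO₄) ≈ 2.1 — moderate base; biological leaving group after further activation
p-O₂N–C₆H₄–O⁻: pKₐ(p-nitrophenol) ≈ 7.2 — nitro group delocalises the charge; the classic chromogenic LG
NH₂⁻: pKₐ(NH₃) ≈ 38 — extremely strong base; never a leaving group
The question asks for worst first, so the sequence is read in increasing leaving-group ability.

NH₂⁻ < p-O₂N–C₆H₄–O⁻ < H₂PO₄⁻ < ONs⁻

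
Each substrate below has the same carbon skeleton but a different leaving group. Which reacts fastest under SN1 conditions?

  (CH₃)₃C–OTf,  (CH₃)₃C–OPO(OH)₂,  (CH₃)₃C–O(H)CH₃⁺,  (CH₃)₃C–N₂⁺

Same R in every case — rank the leaving groups.
The more stable X⁻ (or X) is on its own — i.e. the weaker a base it is — the better a leaving group it makes.
(CH₃)₃C–N₂⁺ loses N₂: no meaningful conjugate acid; N₂ departs as an exceptionally stable neutral molecule
(CH₃)₃C–OTf loses OTf⁻: pKₐ(CF₃SO₃H (triflic acid)) ≈ -14
(CH₃)₃C–O(H)CH₃⁺ loses R'OH: pKₐ(R'OH₂⁺) ≈ -2.4
(CH₃)₃C–OPO(OH)₂ loses H₂PO₄⁻: pKₐ(H₃PO₄) ≈ 2.1

(CH₃)₃C–N₂⁺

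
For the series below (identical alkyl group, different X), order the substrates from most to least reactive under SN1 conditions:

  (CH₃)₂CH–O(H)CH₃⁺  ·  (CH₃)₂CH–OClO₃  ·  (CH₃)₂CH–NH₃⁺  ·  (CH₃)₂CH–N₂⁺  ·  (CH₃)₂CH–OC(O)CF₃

Identical carbon frameworks mean the comparison reduces to leaving-group quality.
Leaving-group ability tracks the stability of the departed species; conjugate-acid pKₐ is the usual yardstick (lower pKₐ → better LG).
(CH₃)₂CH–N₂⁺ loses N₂: no meaningful conjugate acid; N₂ departs as an exceptionally stable neutral molecule
(CH₃)₂CH–OClO₃ loses ClO₄⁻: pKₐ(HClO₄) ≈ -10
(CH₃)₂CH–O(H)CH₃⁺ loses R'OH: pKₐ(R'OH₂⁺) ≈ -2.4
(CH₃)₂CH–OC(O)CF₃ loses CF₃COO⁻: pKₐ(CF₃COOH) ≈ 0.2
(CH₃)₂CH–NH₃⁺ loses NH₃: pKₐ(NH₄⁺) ≈ 9.2

(CH₃)₂CH–N₂⁺ > (CH₃)₂CH–OClO₃ > (CH₃)₂CH–O(H)CH₃⁺ > (CH₃)₂CH–OC(O)CF₃ > (CH₃)₂CH–NH₃⁺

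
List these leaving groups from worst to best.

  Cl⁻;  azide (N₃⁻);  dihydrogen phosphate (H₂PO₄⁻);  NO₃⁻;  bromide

Leaving-group ability tracks the stability of the departed species; conjugate-acid pKₐ is the usual yardstick (lower pKₐ → better LG).
bromide: pKₐ(HBr) ≈ -9
Cl⁻: pKₐ(HCl) ≈ -7
NO₃⁻: pKₐ(HNO₃) ≈ -1.3
dihydrogen phosphate (H₂PO₄⁻): pKₐ(H₃PO₄) ≈ 2.1
azide (N₃⁻): pKₐ(HN₃) ≈ 4.7
Listed from poorest to best leaving group as asked.

azide (N₃⁻) < dihydrogen phosphate (H₂PO₄⁻) < NO₃⁻ < Cl⁻ < bromide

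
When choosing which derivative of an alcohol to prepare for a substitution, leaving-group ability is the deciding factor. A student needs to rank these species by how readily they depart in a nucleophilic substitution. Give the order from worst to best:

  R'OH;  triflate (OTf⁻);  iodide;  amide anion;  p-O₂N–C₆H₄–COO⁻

amide anion < p-O₂N–C₆H₄–COO⁻ < R'OH < iodide < triflate (OTf⁻)

Leaving-group ability tracks the stability of the departed species; conjugate-acid pKₐ is the usual yardstick (lower pKₐ → better LG).
triflate (OTf⁻): pKₐ(CF₃SO₃H (triflic acid)) ≈ -14
iodide: pKₐ(HI) ≈ -10
R'OH: pKₐ(R'OH₂⁺) ≈ -2.4
p-O₂N–C₆H₄–COO⁻: pKₐ(p-nitrobenzoic acid) ≈ 3.4
amide anion: pKₐ(NH₃) ≈ 38
Reversing gives the worst-to-best order requested.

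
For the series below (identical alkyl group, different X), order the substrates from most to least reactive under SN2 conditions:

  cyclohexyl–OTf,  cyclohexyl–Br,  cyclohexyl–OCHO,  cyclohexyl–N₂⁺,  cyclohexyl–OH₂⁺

cyclohexyl–N₂⁺ > cyclohexyl–OTf > cyclohexyl–Br > cyclohexyl–OH₂⁺ > cyclohexyl–OCHO

With the same alkyl group throughout, only the leaving group differentiates the rates.
Leaving-group ability tracks the stability of the departed species; conjugate-acid pKₐ is the usual yardstick (lower pKₐ → better LG).
cyclohexyl–N₂⁺ loses N₂: no meaningful conjugate acid; N₂ departs as an exceptionally stable neutral molecule
cyclohexyl–OTf loses OTf⁻: pKₐ(CF₃SO₃H (triflic acid)) ≈ -14
cyclohexyl–Br loses Br⁻: pKₐ(HBr) ≈ -9
cyclohexyl–OH₂⁺ loses H₂O: pKₐ(H₃O⁺) ≈ -1.7
cyclohexyl–OCHO loses HCOO⁻: pKₐ(HCOOH) ≈ 3.8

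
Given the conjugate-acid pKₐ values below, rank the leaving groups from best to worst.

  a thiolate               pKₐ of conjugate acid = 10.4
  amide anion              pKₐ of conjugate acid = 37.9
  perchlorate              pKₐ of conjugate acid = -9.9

Lower conjugate-acid pKₐ ⇒ weaker base ⇒ better leaving group.
Sorting by the given values: perchlorate (-9.9), a thiolate (10.4), amide anion (37.9).

perchlorate > a thiolate > amide anion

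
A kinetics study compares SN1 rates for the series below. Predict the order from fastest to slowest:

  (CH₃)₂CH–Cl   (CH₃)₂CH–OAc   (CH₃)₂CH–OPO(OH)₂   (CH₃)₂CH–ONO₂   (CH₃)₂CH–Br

Same R in every case — rank the leaving groups.
Leaving-group ability tracks the stability of the departed species; conjugate-acid pKₐ is the usual yardstick (lower pKₐ → better LG).
(CH₃)₂CH–Br loses Br⁻: pKₐ(HBr) ≈ -9
(CH₃)₂CH–Cl loses Cl⁻: pKₐ(HCl) ≈ -7
(CH₃)₂CH–ONO₂ loses NO₃⁻: pKₐ(HNO₃) ≈ -1.3
(CH₃)₂CH–OPO(OH)₂ loses H₂PO₄⁻: pKₐ(H₃PO₄) ≈ 2.1
(CH₃)₂CH–OAc loses AcO⁻: pKₐ(CH₃COOH) ≈ 4.8

(CH₃)₂CH–Br > (CH₃)₂CH–Cl > (CH₃)₂CH–ONO₂ > (CH₃)₂CH–OPO(OH)₂ > (CH₃)₂CH–OAc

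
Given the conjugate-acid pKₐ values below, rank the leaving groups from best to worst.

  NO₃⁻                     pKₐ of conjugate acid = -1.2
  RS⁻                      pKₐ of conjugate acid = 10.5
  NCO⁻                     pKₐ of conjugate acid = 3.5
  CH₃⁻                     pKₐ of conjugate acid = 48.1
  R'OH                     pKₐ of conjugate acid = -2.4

Lower conjugate-acid pKₐ ⇒ weaker base ⇒ better leaving group.
Sorting by the given values: R'OH (-2.4), NO₃⁻ (-1.2), NCO⁻ (3.5), RS⁻ (10.5), CH₃⁻ (48.1).

R'OH > NO₃⁻ > NCO⁻ > RS⁻ > CH₃⁻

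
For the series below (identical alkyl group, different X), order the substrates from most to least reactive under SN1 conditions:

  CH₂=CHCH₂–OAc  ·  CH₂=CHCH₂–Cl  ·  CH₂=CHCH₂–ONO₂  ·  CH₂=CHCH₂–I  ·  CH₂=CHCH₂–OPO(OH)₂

CH₂=CHCH₂–I > CH₂=CHCH₂–Cl > CH₂=CHCH₂–ONO₂ > CH₂=CHCH₂–OPO(OH)₂ > CH₂=CHCH₂–OAc

The skeletons are identical, so relative rate is governed entirely by leaving-group ability.
A good leaving group is a weak base: the lower the pKₐ of its conjugate acid, the more readily it departs.
CH₂=CHCH₂–I loses I⁻: pKₐ(HI) ≈ -10
CH₂=CHCH₂–Cl loses Cl⁻: pKₐ(HCl) ≈ -7
CH₂=CHCH₂–ONO₂ loses NO₃⁻: pKₐ(HNO₃) ≈ -1.3
CH₂=CHCH₂–OPO(OH)₂ loses H₂PO₄⁻: pKₐ(H₃PO₄) ≈ 2.1
CH₂=CHCH₂–OAc loses AcO⁻: pKₐ(CH₃COOH) ≈ 4.8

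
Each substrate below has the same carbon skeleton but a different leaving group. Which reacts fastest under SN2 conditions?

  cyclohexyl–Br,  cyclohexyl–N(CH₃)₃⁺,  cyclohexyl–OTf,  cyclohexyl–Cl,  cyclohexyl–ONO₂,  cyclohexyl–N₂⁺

Same R in every case — rank the leaving groups.
A good leaving group is a weak base: the lower the pKₐ of its conjugate acid, the more readily it departs.
cyclohexyl–N₂⁺ loses N₂: no meaningful conjugate acid; N₂ departs as an exceptionally stable neutral molecule
cyclohexyl–OTf loses OTf⁻: pKₐ(CF₃SO₃H (triflic acid)) ≈ -14
cyclohexyl–Br loses Br⁻: pKₐ(HBr) ≈ -9
cyclohexyl–Cl loses Cl⁻: pKₐ(HCl) ≈ -7
cyclohexyl–ONO₂ loses NO₃⁻: pKₐ(HNO₃) ≈ -1.3
cyclohexyl–N(CH₃)₃⁺ loses NR'₃: pKₐ(R'₃NH⁺) ≈ 10.7

cyclohexyl–N₂⁺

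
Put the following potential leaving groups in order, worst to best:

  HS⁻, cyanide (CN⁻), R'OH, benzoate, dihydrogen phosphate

cyanide (CN⁻) < HS⁻ < benzoate < dihydrogen phosphate < R'OH

Rank by basicity of the departing species: weakest base leaves most easily.
R'OH: pKₐ(R'OH₂⁺) ≈ -2.4
dihydrogen phosphate: pKₐ(H₃PO₄) ≈ 2.1
benzoate: pKₐ(C₆H₅COOH) ≈ 4.2 — aryl carboxylate
HS⁻: pKₐ(H₂S) ≈ 7 — larger and more polarisable than the oxygen analogue
cyanide (CN⁻): pKₐ(HCN) ≈ 9.2
Listed from poorest to best leaving group as asked.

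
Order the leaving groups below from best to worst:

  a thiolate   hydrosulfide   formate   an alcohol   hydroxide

Rank by basicity of the departing species: weakest base leaves most easily.
an alcohol: pKₐ(R'OH₂⁺) ≈ -2.4
formate: pKₐ(HCOOH) ≈ 3.8
hydrosulfide: pKₐ(H₂S) ≈ 7
a thiolate: pKₐ(RSH (a thiol)) ≈ 10.5
hydroxide: pKₐ(H₂O) ≈ 15.7

an alcohol > formate > hydrosulfide > a thiolate > hydroxide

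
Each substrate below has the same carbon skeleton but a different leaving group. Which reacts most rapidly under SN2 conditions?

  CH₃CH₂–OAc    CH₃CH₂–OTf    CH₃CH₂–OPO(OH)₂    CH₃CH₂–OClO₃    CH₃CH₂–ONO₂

CH₃CH₂–OTf

Identical carbon frameworks mean the comparison reduces to leaving-group quality.
Leaving-group ability tracks the stability of the departed species; conjugate-acid pKₐ is the usual yardstick (lower pKₐ → better LG).
CH₃CH₂–OTf loses OTf⁻: pKₐ(CF₃SO₃H (triflic acid)) ≈ -14
CH₃CH₂–OClO₃ loses ClO₄⁻: pKₐ(HClO₄) ≈ -10
CH₃CH₂–ONO₂ loses NO₃⁻: pKₐ(HNO₃) ≈ -1.3
CH₃CH₂–OPO(OH)₂ loses H₂PO₄⁻: pKₐ(H₃PO₄) ≈ 2.1
CH₃CH₂–OAc loses AcO⁻: pKₐ(CH₃COOH) ≈ 4.8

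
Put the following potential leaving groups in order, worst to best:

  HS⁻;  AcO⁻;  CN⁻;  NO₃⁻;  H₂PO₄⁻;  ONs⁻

Rank by basicity of the departing species: weakest base leaves most easily.
ONs⁻: pKₐ(p-O₂NC₆H₄SO₃H) ≈ -3.5 — p-nitro group further stabilises the sulfonate
NO₃⁻: pKₐ(HNO₃) ≈ -1.3 — resonance-delocalised over three oxygens
H₂PO₄⁻: pKₐ(H₃PO₄) ≈ 2.1
AcO⁻: pKₐ(CH₃COOH) ≈ 4.8 — resonance-stabilised but still a weak base
HS⁻: pKₐ(H₂S) ≈ 7 — larger and more polarisable than the oxygen analogue
CN⁻: pKₐ(HCN) ≈ 9.2 — sp carbon stabilises the charge somewhat, but still a poor LG
Listed from poorest to best leaving group as asked.

CN⁻ < HS⁻ < AcO⁻ < H₂PO₄⁻ < NO₃⁻ < ONs⁻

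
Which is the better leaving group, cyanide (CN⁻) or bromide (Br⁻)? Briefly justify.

bromide (Br⁻) is the better leaving group.
pKₐ(HBr) ≈ -9 versus pKₐ(HCN) ≈ 9.2: bromide (Br⁻) is the much weaker base.
Weak base; good leaving group.

bromide (Br⁻)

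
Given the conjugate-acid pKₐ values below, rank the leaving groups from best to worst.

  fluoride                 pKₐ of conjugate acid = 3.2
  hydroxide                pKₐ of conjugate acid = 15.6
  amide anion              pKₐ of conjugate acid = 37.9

fluoride > hydroxide > amide anion

Lower conjugate-acid pKₐ ⇒ weaker base ⇒ better leaving group.
Sorting by the given values: fluoride (3.2), hydroxide (15.6), amide anion (37.9).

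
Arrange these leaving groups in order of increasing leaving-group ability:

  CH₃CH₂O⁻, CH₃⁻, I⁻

A good leaving group is a weak base: the lower the pKₐ of its conjugate acid, the more readily it departs.
I⁻: pKₐ(HI) ≈ -10 — large, highly polarisable; very weak base
CH₃CH₂O⁻: pKₐ(CH₃CH₂OH) ≈ 16
CH₃⁻: pKₐ(CH₄) ≈ 48
Reversing gives the worst-to-best order requested.

CH₃⁻ < CH₃CH₂O⁻ < I⁻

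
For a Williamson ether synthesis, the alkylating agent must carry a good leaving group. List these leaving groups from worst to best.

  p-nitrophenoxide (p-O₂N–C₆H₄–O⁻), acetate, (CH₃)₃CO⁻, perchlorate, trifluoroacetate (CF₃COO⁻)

(CH₃)₃CO⁻ < p-nitrophenoxide (p-O₂N–C₆H₄–O⁻) < acetate < trifluoroacetate (CF₃COO⁻) < perchlorate

The more stable X⁻ (or X) is on its own — i.e. the weaker a base it is — the better a leaving group it makes.
perchlorate: pKₐ(HClO₄) ≈ -10
trifluoroacetate (CF₃COO⁻): pKₐ(CF₃COOH) ≈ 0.2
acetate: pKₐ(CH₃COOH) ≈ 4.8
p-nitrophenoxide (p-O₂N–C₆H₄–O⁻): pKₐ(p-nitrophenol) ≈ 7.2
(CH₃)₃CO⁻: pKₐ(t-BuOH) ≈ 18
The question asks for worst first, so the sequence is read in increasing leaving-group ability.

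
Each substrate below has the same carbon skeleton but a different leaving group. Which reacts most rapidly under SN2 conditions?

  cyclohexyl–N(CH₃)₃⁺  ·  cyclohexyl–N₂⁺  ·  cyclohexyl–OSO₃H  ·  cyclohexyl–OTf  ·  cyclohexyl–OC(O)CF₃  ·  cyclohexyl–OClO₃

cyclohexyl–N₂⁺

With the same alkyl group throughout, only the leaving group differentiates the rates.
A good leaving group is a weak base: the lower the pKₐ of its conjugate acid, the more readily it departs.
cyclohexyl–N₂⁺ loses N₂: no meaningful conjugate acid; N₂ departs as an exceptionally stable neutral molecule
cyclohexyl–OTf loses OTf⁻: pKₐ(CF₃SO₃H (triflic acid)) ≈ -14
cyclohexyl–OClO₃ loses ClO₄⁻: pKₐ(HClO₄) ≈ -10
cyclohexyl–OSO₃H loses HSO₄⁻: pKₐ(H₂SO₄) ≈ -3
cyclohexyl–OC(O)CF₃ loses CF₃COO⁻: pKₐ(CF₃COOH) ≈ 0.2
cyclohexyl–N(CH₃)₃⁺ loses NR'₃: pKₐ(R'₃NH⁺) ≈ 10.7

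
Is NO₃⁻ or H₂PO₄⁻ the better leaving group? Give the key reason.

NO₃⁻

NO₃⁻ is the better leaving group.
pKₐ(HNO₃) ≈ -1.3 versus pKₐ(H₃PO₄) ≈ 2.1: NO₃⁻ is the much weaker base.
Resonance-delocalised over three oxygens.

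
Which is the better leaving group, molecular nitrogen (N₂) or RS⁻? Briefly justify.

molecular nitrogen (N₂) is the better leaving group.
N₂ is the ultimate leaving group — it departs as an exceptionally stable neutral molecule, whereas RS⁻ (pKₐ(RSH (a thiol)) ≈ 10.5) is far more basic.

molecular nitrogen (N₂)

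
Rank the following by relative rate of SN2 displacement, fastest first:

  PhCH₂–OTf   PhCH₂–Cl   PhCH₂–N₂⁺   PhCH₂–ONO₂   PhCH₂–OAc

PhCH₂–N₂⁺ > PhCH₂–OTf > PhCH₂–Cl > PhCH₂–ONO₂ > PhCH₂–OAc

With the same alkyl group throughout, only the leaving group differentiates the rates.
The more stable X⁻ (or X) is on its own — i.e. the weaker a base it is — the better a leaving group it makes.
PhCH₂–N₂⁺ loses N₂: no meaningful conjugate acid; N₂ departs as an exceptionally stable neutral molecule
PhCH₂–OTf loses OTf⁻: pKₐ(CF₃SO₃H (triflic acid)) ≈ -14
PhCH₂–Cl loses Cl⁻: pKₐ(HCl) ≈ -7
PhCH₂–ONO₂ loses NO₃⁻: pKₐ(HNO₃) ≈ -1.3
PhCH₂–OAc loses AcO⁻: pKₐ(CH₃COOH) ≈ 4.8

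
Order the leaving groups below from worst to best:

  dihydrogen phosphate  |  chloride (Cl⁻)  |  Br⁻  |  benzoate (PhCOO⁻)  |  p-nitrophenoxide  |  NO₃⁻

Rank by basicity of the departing species: weakest base leaves most easily.
Br⁻: pKₐ(HBr) ≈ -9
chloride (Cl⁻): pKₐ(HCl) ≈ -7
NO₃⁻: pKₐ(HNO₃) ≈ -1.3
dihydrogen phosphate: pKₐ(H₃PO₄) ≈ 2.1
benzoate (PhCOO⁻): pKₐ(C₆H₅COOH) ≈ 4.2
p-nitrophenoxide: pKₐ(p-nitrophenol) ≈ 7.2
The question asks for worst first, so the sequence is read in increasing leaving-group ability.

p-nitrophenoxide < benzoate (PhCOO⁻) < dihydrogen phosphate < NO₃⁻ < chloride (Cl⁻) < Br⁻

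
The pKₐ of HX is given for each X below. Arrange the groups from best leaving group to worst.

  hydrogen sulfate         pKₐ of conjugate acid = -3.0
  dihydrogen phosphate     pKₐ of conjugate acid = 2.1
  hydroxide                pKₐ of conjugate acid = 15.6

hydrogen sulfate > dihydrogen phosphate > hydroxide

Lower conjugate-acid pKₐ ⇒ weaker base ⇒ better leaving group.
Sorting by the given values: hydrogen sulfate (-3.0), dihydrogen phosphate (2.1), hydroxide (15.6).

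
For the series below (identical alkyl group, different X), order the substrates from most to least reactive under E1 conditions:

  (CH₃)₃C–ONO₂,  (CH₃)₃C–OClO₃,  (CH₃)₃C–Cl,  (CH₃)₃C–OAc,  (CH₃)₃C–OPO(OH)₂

The skeletons are identical, so relative rate is governed entirely by leaving-group ability.
Leaving-group ability tracks the stability of the departed species; conjugate-acid pKₐ is the usual yardstick (lower pKₐ → better LG).
(CH₃)₃C–OClO₃ loses ClO₄⁻: pKₐ(HClO₄) ≈ -10
(CH₃)₃C–Cl loses Cl⁻: pKₐ(HCl) ≈ -7
(CH₃)₃C–ONO₂ loses NO₃⁻: pKₐ(HNO₃) ≈ -1.3
(CH₃)₃C–OPO(OH)₂ loses H₂PO₄⁻: pKₐ(H₃PO₄) ≈ 2.1
(CH₃)₃C–OAc loses AcO⁻: pKₐ(CH₃COOH) ≈ 4.8

(CH₃)₃C–OClO₃ > (CH₃)₃C–Cl > (CH₃)₃C–ONO₂ > (CH₃)₃C–OPO(OH)₂ > (CH₃)₃C–OAc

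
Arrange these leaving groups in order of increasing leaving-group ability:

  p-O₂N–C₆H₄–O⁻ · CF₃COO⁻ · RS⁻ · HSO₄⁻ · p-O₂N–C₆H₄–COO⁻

A good leaving group is a weak base: the lower the pKₐ of its conjugate acid, the more readily it departs.
HSO₄⁻: pKₐ(H₂SO₄) ≈ -3 — conjugate base of a strong mineral acid
CF₃COO⁻: pKₐ(CF₃COOH) ≈ 0.2
p-O₂N–C₆H₄–COO⁻: pKₐ(p-nitrobenzoic acid) ≈ 3.4 — electron-withdrawing nitro group stabilises the carboxylate
p-O₂N–C₆H₄–O⁻: pKₐ(p-nitrophenol) ≈ 7.2 — nitro group delocalises the charge; the classic chromogenic LG
RS⁻: pKₐ(RSH (a thiol)) ≈ 10.5
Reversing gives the worst-to-best order requested.

RS⁻ < p-O₂N–C₆H₄–O⁻ < p-O₂N–C₆H₄–COO⁻ < CF₃COO⁻ < HSO₄⁻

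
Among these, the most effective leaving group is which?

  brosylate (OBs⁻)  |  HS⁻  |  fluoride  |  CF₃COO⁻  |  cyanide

brosylate (OBs⁻)

A good leaving group is a weak base: the lower the pKₐ of its conjugate acid, the more readily it departs.
brosylate (OBs⁻): pKₐ(p-BrC₆H₄SO₃H) ≈ -2.8
CF₃COO⁻: pKₐ(CF₃COOH) ≈ 0.2
fluoride: pKₐ(HF) ≈ 3.2
HS⁻: pKₐ(H₂S) ≈ 7
cyanide: pKₐ(HCN) ≈ 9.2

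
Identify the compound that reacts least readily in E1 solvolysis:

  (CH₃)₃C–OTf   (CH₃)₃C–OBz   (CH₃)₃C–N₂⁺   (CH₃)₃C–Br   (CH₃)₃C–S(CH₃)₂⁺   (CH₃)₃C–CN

(CH₃)₃C–CN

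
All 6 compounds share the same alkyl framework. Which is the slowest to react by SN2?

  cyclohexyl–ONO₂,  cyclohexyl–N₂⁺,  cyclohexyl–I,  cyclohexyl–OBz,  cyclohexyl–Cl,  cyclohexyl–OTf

Same R in every case — rank the leaving groups.
Rank by basicity of the departing species: weakest base leaves most easily.
cyclohexyl–N₂⁺ loses N₂: no meaningful conjugate acid; N₂ departs as an exceptionally stable neutral molecule
cyclohexyl–OTf loses OTf⁻: pKₐ(CF₃SO₃H (triflic acid)) ≈ -14
cyclohexyl–I loses I⁻: pKₐ(HI) ≈ -10
cyclohexyl–Cl loses Cl⁻: pKₐ(HCl) ≈ -7
cyclohexyl–ONO₂ loses NO₃⁻: pKₐ(HNO₃) ≈ -1.3
cyclohexyl–OBz loses PhCOO⁻: pKₐ(C₆H₅COOH) ≈ 4.2

cyclohexyl–OBz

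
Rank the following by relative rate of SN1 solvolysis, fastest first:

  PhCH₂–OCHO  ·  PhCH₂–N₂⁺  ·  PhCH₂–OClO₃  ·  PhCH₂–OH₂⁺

PhCH₂–N₂⁺ > PhCH₂–OClO₃ > PhCH₂–OH₂⁺ > PhCH₂–OCHO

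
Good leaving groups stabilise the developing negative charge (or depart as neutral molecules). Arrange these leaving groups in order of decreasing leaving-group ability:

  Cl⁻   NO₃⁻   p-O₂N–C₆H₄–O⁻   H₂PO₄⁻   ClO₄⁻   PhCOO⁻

The more stable X⁻ (or X) is on its own — i.e. the weaker a base it is — the better a leaving group it makes.
ClO₄⁻: pKₐ(HClO₄) ≈ -10
Cl⁻: pKₐ(HCl) ≈ -7
NO₃⁻: pKₐ(HNO₃) ≈ -1.3
H₂PO₄⁻: pKₐ(H₃PO₄) ≈ 2.1 — moderate base; biological leaving group after further activation
PhCOO⁻: pKₐ(C₆H₅COOH) ≈ 4.2 — aryl carboxylate
p-O₂N–C₆H₄–O⁻: pKₐ(p-nitrophenol) ≈ 7.2

ClO₄⁻ > Cl⁻ > NO₃⁻ > H₂PO₄⁻ > PhCOO⁻ > p-O₂N–C₆H₄–O⁻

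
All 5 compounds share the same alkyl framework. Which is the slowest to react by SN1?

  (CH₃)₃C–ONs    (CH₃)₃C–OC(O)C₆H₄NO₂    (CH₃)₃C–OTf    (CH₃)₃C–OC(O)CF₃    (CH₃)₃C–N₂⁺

(CH₃)₃C–OC(O)C₆H₄NO₂

Identical carbon frameworks mean the comparison reduces to leaving-group quality.
The more stable X⁻ (or X) is on its own — i.e. the weaker a base it is — the better a leaving group it makes.
(CH₃)₃C–N₂⁺ loses N₂: no meaningful conjugate acid; N₂ departs as an exceptionally stable neutral molecule
(CH₃)₃C–OTf loses OTf⁻: pKₐ(CF₃SO₃H (triflic acid)) ≈ -14
(CH₃)₃C–ONs loses ONs⁻: pKₐ(p-O₂NC₆H₄SO₃H) ≈ -3.5
(CH₃)₃C–OC(O)CF₃ loses CF₃COO⁻: pKₐ(CF₃COOH) ≈ 0.2
(CH₃)₃C–OC(O)C₆H₄NO₂ loses p-O₂N–C₆H₄–COO⁻: pKₐ(p-nitrobenzoic acid) ≈ 3.4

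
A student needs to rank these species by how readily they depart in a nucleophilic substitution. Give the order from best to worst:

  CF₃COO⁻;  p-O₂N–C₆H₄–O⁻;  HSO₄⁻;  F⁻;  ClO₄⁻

ClO₄⁻ > HSO₄⁻ > CF₃COO⁻ > F⁻ > p-O₂N–C₆H₄–O⁻

A good leaving group is a weak base: the lower the pKₐ of its conjugate acid, the more readily it departs.
ClO₄⁻: pKₐ(HClO₄) ≈ -10 — extremely weak base; rarely used for safety reasons
HSO₄⁻: pKₐ(H₂SO₄) ≈ -3
CF₃COO⁻: pKₐ(CF₃COOH) ≈ 0.2 — strongly electron-withdrawing CF₃ stabilises the carboxylate
F⁻: pKₐ(HF) ≈ 3.2 — small and strongly basic; the poor halide leaving group
p-O₂N–C₆H₄–O⁻: pKₐ(p-nitrophenol) ≈ 7.2 — nitro group delocalises the charge; the classic chromogenic LG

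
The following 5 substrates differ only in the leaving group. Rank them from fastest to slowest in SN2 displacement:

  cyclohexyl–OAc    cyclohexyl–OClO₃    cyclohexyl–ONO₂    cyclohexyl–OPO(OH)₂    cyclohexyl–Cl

cyclohexyl–OClO₃ > cyclohexyl–Cl > cyclohexyl–ONO₂ > cyclohexyl–OPO(OH)₂ > cyclohexyl–OAc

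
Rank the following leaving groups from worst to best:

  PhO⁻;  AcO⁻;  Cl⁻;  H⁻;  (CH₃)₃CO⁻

H⁻ < (CH₃)₃CO⁻ < PhO⁻ < AcO⁻ < Cl⁻

Cl⁻: pKₐ(HCl) ≈ -7 — moderately weak base
AcO⁻: pKₐ(CH₃COOH) ≈ 4.8
PhO⁻: pKₐ(C₆H₅OH (phenol)) ≈ 10
(CH₃)₃CO⁻: pKₐ(t-BuOH) ≈ 18 — bulky, strongly basic alkoxide
H⁻: pKₐ(H₂) ≈ 36
Reversing gives the worst-to-best order requested.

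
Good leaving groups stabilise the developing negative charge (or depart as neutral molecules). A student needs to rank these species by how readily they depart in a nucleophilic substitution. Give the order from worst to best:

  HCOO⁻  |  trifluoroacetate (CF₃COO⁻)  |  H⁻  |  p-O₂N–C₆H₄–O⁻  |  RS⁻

H⁻ < RS⁻ < p-O₂N–C₆H₄–O⁻ < HCOO⁻ < trifluoroacetate (CF₃COO⁻)

trifluoroacetate (CF₃COO⁻): pKₐ(CF₃COOH) ≈ 0.2
HCOO⁻: pKₐ(HCOOH) ≈ 3.8
p-O₂N–C₆H₄–O⁻: pKₐ(p-nitrophenol) ≈ 7.2
RS⁻: pKₐ(RSH (a thiol)) ≈ 10.5
H⁻: pKₐ(H₂) ≈ 36
Reversing gives the worst-to-best order requested.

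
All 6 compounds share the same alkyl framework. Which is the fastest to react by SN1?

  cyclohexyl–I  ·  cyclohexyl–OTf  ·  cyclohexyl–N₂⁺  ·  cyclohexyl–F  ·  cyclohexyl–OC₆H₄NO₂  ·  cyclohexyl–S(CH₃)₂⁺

cyclohexyl–N₂⁺

Identical carbon frameworks mean the comparison reduces to leaving-group quality.
Rank by basicity of the departing species: weakest base leaves most easily.
cyclohexyl–N₂⁺ loses N₂: no meaningful conjugate acid; N₂ departs as an exceptionally stable neutral molecule
cyclohexyl–OTf loses OTf⁻: pKₐ(CF₃SO₃H (triflic acid)) ≈ -14
cyclohexyl–I loses I⁻: pKₐ(HI) ≈ -10
cyclohexyl–S(CH₃)₂⁺ loses SR'₂: pKₐ(R'₂SH⁺) ≈ -7
cyclohexyl–F loses F⁻: pKₐ(HF) ≈ 3.2
cyclohexyl–OC₆H₄NO₂ loses p-O₂N–C₆H₄–O⁻: pKₐ(p-nitrophenol) ≈ 7.2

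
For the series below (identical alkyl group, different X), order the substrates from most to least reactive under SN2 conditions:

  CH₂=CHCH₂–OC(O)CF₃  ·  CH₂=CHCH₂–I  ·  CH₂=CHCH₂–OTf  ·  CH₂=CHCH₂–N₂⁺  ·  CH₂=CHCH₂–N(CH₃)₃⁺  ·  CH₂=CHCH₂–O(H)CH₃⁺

CH₂=CHCH₂–N₂⁺ > CH₂=CHCH₂–OTf > CH₂=CHCH₂–I > CH₂=CHCH₂–O(H)CH₃⁺ > CH₂=CHCH₂–OC(O)CF₃ > CH₂=CHCH₂–N(CH₃)₃⁺

With the same alkyl group throughout, only the leaving group differentiates the rates.
Leaving-group ability tracks the stability of the departed species; conjugate-acid pKₐ is the usual yardstick (lower pKₐ → better LG).
CH₂=CHCH₂–N₂⁺ loses N₂: no meaningful conjugate acid; N₂ departs as an exceptionally stable neutral molecule
CH₂=CHCH₂–OTf loses OTf⁻: pKₐ(CF₃SO₃H (triflic acid)) ≈ -14
CH₂=CHCH₂–I loses I⁻: pKₐ(HI) ≈ -10
CH₂=CHCH₂–O(H)CH₃⁺ loses R'OH: pKₐ(R'OH₂⁺) ≈ -2.4
CH₂=CHCH₂–OC(O)CF₃ loses CF₃COO⁻: pKₐ(CF₃COOH) ≈ 0.2
CH₂=CHCH₂–N(CH₃)₃⁺ loses NR'₃: pKₐ(R'₃NH⁺) ≈ 10.7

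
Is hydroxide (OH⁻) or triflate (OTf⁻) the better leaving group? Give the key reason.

triflate (OTf⁻) is the better leaving group.
pKₐ(CF₃SO₃H (triflic acid)) ≈ -14 versus pKₐ(H₂O) ≈ 15.7: triflate (OTf⁻) is the much weaker base.
Charge spread over three oxygens and a CF₃ group; the premier leaving group in synthesis.

triflate (OTf⁻)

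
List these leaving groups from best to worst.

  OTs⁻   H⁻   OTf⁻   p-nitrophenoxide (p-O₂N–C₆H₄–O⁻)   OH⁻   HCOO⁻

OTf⁻ > OTs⁻ > HCOO⁻ > p-nitrophenoxide (p-O₂N–C₆H₄–O⁻) > OH⁻ > H⁻

Rank by basicity of the departing species: weakest base leaves most easily.
OTf⁻: pKₐ(CF₃SO₃H (triflic acid)) ≈ -14
OTs⁻: pKₐ(p-CH₃C₆H₄SO₃H (TsOH)) ≈ -2.8
HCOO⁻: pKₐ(HCOOH) ≈ 3.8 — resonance-stabilised carboxylate
p-nitrophenoxide (p-O₂N–C₆H₄–O⁻): pKₐ(p-nitrophenol) ≈ 7.2
OH⁻: pKₐ(H₂O) ≈ 15.7 — strong base; essentially never leaves without prior activation
H⁻: pKₐ(H₂) ≈ 36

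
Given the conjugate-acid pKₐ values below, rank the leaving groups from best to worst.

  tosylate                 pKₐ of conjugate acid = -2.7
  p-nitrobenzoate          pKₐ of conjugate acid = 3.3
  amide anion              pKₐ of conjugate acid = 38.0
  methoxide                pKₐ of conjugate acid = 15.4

tosylate > p-nitrobenzoate > methoxide > amide anion

Lower conjugate-acid pKₐ ⇒ weaker base ⇒ better leaving group.
Sorting by the given values: tosylate (-2.7), p-nitrobenzoate (3.3), methoxide (15.4), amide anion (38.0).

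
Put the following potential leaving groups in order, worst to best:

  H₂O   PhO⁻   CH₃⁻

Leaving-group ability tracks the stability of the departed species; conjugate-acid pKₐ is the usual yardstick (lower pKₐ → better LG).
H₂O: pKₐ(H₃O⁺) ≈ -1.7
PhO⁻: pKₐ(C₆H₅OH (phenol)) ≈ 10
CH₃⁻: pKₐ(CH₄) ≈ 48
Listed from poorest to best leaving group as asked.

CH₃⁻ < PhO⁻ < H₂O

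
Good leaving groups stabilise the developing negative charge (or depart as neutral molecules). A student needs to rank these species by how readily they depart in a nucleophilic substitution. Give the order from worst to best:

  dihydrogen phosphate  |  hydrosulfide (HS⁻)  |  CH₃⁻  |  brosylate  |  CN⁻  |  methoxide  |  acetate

brosylate: pKₐ(p-BrC₆H₄SO₃H) ≈ -2.8
dihydrogen phosphate: pKₐ(H₃PO₄) ≈ 2.1
acetate: pKₐ(CH₃COOH) ≈ 4.8
hydrosulfide (HS⁻): pKₐ(H₂S) ≈ 7
CN⁻: pKₐ(HCN) ≈ 9.2
methoxide: pKₐ(CH₃OH) ≈ 15.5
CH₃⁻: pKₐ(CH₄) ≈ 48
The question asks for worst first, so the sequence is read in increasing leaving-group ability.

CH₃⁻ < methoxide < CN⁻ < hydrosulfide (HS⁻) < acetate < dihydrogen phosphate < brosylate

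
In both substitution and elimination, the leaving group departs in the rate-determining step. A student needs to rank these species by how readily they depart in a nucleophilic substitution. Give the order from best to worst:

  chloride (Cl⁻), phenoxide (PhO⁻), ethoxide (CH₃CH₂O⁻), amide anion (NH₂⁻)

chloride (Cl⁻) > phenoxide (PhO⁻) > ethoxide (CH₃CH₂O⁻) > amide anion (NH₂⁻)

The more stable X⁻ (or X) is on its own — i.e. the weaker a base it is — the better a leaving group it makes.
chloride (Cl⁻): pKₐ(HCl) ≈ -7
phenoxide (PhO⁻): pKₐ(C₆H₅OH (phenol)) ≈ 10
ethoxide (CH₃CH₂O⁻): pKₐ(CH₃CH₂OH) ≈ 16
amide anion (NH₂⁻): pKₐ(NH₃) ≈ 38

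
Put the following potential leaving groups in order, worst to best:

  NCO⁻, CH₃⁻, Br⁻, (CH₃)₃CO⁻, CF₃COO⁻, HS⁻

CH₃⁻ < (CH₃)₃CO⁻ < HS⁻ < NCO⁻ < CF₃COO⁻ < Br⁻

Rank by basicity of the departing species: weakest base leaves most easily.
Br⁻: pKₐ(HBr) ≈ -9 — weak base; good leaving group
CF₃COO⁻: pKₐ(CF₃COOH) ≈ 0.2 — strongly electron-withdrawing CF₃ stabilises the carboxylate
NCO⁻: pKₐ(HOCN) ≈ 3.5 — resonance between N and O
HS⁻: pKₐ(H₂S) ≈ 7 — larger and more polarisable than the oxygen analogue
(CH₃)₃CO⁻: pKₐ(t-BuOH) ≈ 18 — bulky, strongly basic alkoxide
CH₃⁻: pKₐ(CH₄) ≈ 48
Listed from poorest to best leaving group as asked.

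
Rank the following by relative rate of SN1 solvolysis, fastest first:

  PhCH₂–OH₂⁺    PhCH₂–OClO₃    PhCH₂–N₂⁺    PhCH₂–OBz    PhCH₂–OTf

PhCH₂–N₂⁺ > PhCH₂–OTf > PhCH₂–OClO₃ > PhCH₂–OH₂⁺ > PhCH₂–OBz

The skeletons are identical, so relative rate is governed entirely by leaving-group ability.
Leaving-group ability tracks the stability of the departed species; conjugate-acid pKₐ is the usual yardstick (lower pKₐ → better LG).
PhCH₂–N₂⁺ loses N₂: no meaningful conjugate acid; N₂ departs as an exceptionally stable neutral molecule
PhCH₂–OTf loses OTf⁻: pKₐ(CF₃SO₃H (triflic acid)) ≈ -14
PhCH₂–OClO₃ loses ClO₄⁻: pKₐ(HClO₄) ≈ -10
PhCH₂–OH₂⁺ loses H₂O: pKₐ(H₃O⁺) ≈ -1.7
PhCH₂–OBz loses PhCOO⁻: pKₐ(C₆H₅COOH) ≈ 4.2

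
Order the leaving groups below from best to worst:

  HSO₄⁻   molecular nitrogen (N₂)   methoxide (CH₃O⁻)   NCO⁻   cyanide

Rank by basicity of the departing species: weakest base leaves most easily.
molecular nitrogen (N₂): no meaningful conjugate acid; N₂ departs as an exceptionally stable neutral molecule
HSO₄⁻: pKₐ(H₂SO₄) ≈ -3
NCO⁻: pKₐ(HOCN) ≈ 3.5
cyanide: pKₐ(HCN) ≈ 9.2
methoxide (CH₃O⁻): pKₐ(CH₃OH) ≈ 15.5

molecular nitrogen (N₂) > HSO₄⁻ > NCO⁻ > cyanide > methoxide (CH₃O⁻)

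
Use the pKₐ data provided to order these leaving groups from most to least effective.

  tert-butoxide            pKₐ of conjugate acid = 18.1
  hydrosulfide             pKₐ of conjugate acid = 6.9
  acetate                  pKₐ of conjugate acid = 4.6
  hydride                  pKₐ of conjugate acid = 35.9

Lower conjugate-acid pKₐ ⇒ weaker base ⇒ better leaving group.
Sorting by the given values: acetate (4.6), hydrosulfide (6.9), tert-butoxide (18.1), hydride (35.9).

acetate > hydrosulfide > tert-butoxide > hydride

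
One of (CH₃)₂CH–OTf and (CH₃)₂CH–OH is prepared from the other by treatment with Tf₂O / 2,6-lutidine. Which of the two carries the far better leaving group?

From (CH₃)₂CH–OH the departing group would be OH⁻ (pKₐ(H₂O) ≈ 15.7). Strong base; essentially never leaves without prior activation.
From (CH₃)₂CH–OTf the leaving group is OTf⁻ (pKₐ(CF₃SO₃H (triflic acid)) ≈ -14). Charge spread over three oxygens and a CF₃ group; the premier leaving group in synthesis.
Treatment with Tf₂O / 2,6-lutidine works by converting the hydroxyl into a triflate, making (CH₃)₂CH–OTf enormously more reactive.

(CH₃)₂CH–OTf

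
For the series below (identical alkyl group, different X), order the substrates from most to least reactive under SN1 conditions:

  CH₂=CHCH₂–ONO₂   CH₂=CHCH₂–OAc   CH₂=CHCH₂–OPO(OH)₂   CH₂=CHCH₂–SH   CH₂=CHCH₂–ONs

With the same alkyl group throughout, only the leaving group differentiates the rates.
Leaving-group ability tracks the stability of the departed species; conjugate-acid pKₐ is the usual yardstick (lower pKₐ → better LG).
CH₂=CHCH₂–ONs loses ONs⁻: pKₐ(p-O₂NC₆H₄SO₃H) ≈ -3.5
CH₂=CHCH₂–ONO₂ loses NO₃⁻: pKₐ(HNO₃) ≈ -1.3
CH₂=CHCH₂–OPO(OH)₂ loses H₂PO₄⁻: pKₐ(H₃PO₄) ≈ 2.1
CH₂=CHCH₂–OAc loses AcO⁻: pKₐ(CH₃COOH) ≈ 4.8
CH₂=CHCH₂–SH loses HS⁻: pKₐ(H₂S) ≈ 7

CH₂=CHCH₂–ONs > CH₂=CHCH₂–ONO₂ > CH₂=CHCH₂–OPO(OH)₂ > CH₂=CHCH₂–OAc > CH₂=CHCH₂–SH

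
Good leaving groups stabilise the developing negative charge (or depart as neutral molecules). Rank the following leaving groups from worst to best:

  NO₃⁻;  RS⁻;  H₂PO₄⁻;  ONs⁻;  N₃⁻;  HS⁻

RS⁻ < HS⁻ < N₃⁻ < H₂PO₄⁻ < NO₃⁻ < ONs⁻

The more stable X⁻ (or X) is on its own — i.e. the weaker a base it is — the better a leaving group it makes.
ONs⁻: pKₐ(p-O₂NC₆H₄SO₃H) ≈ -3.5
NO₃⁻: pKₐ(HNO₃) ≈ -1.3
H₂PO₄⁻: pKₐ(H₃PO₄) ≈ 2.1 — moderate base; biological leaving group after further activation
N₃⁻: pKₐ(HN₃) ≈ 4.7
HS⁻: pKₐ(H₂S) ≈ 7
RS⁻: pKₐ(RSH (a thiol)) ≈ 10.5
Reversing gives the worst-to-best order requested.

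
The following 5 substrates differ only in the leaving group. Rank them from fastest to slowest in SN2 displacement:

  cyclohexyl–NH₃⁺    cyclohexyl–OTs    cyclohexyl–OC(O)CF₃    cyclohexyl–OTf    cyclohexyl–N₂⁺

cyclohexyl–N₂⁺ > cyclohexyl–OTf > cyclohexyl–OTs > cyclohexyl–OC(O)CF₃ > cyclohexyl–NH₃⁺

Same R in every case — rank the leaving groups.
The more stable X⁻ (or X) is on its own — i.e. the weaker a base it is — the better a leaving group it makes.
cyclohexyl–N₂⁺ loses N₂: no meaningful conjugate acid; N₂ departs as an exceptionally stable neutral molecule
cyclohexyl–OTf loses OTf⁻: pKₐ(CF₃SO₃H (triflic acid)) ≈ -14
cyclohexyl–OTs loses OTs⁻: pKₐ(p-CH₃C₆H₄SO₃H (TsOH)) ≈ -2.8
cyclohexyl–OC(O)CF₃ loses CF₃COO⁻: pKₐ(CF₃COOH) ≈ 0.2
cyclohexyl–NH₃⁺ loses NH₃: pKₐ(NH₄⁺) ≈ 9.2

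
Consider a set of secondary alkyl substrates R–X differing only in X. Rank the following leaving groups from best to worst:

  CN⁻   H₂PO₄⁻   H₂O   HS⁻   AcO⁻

Rank by basicity of the departing species: weakest base leaves most easily.
H₂O: pKₐ(H₃O⁺) ≈ -1.7 — neutral; leaves from a protonated alcohol (R–OH₂⁺)
H₂PO₄⁻: pKₐ(H₃PO₄) ≈ 2.1
AcO⁻: pKₐ(CH₃COOH) ≈ 4.8
HS⁻: pKₐ(H₂S) ≈ 7
CN⁻: pKₐ(HCN) ≈ 9.2 — sp carbon stabilises the charge somewhat, but still a poor LG

H₂O > H₂PO₄⁻ > AcO⁻ > HS⁻ > CN⁻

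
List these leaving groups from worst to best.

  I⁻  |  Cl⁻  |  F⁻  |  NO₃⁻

I⁻: pKₐ(HI) ≈ -10 — large, highly polarisable; very weak base
Cl⁻: pKₐ(HCl) ≈ -7 — moderately weak base
NO₃⁻: pKₐ(HNO₃) ≈ -1.3 — resonance-delocalised over three oxygens
F⁻: pKₐ(HF) ≈ 3.2 — small and strongly basic; the poor halide leaving group
Reversing gives the worst-to-best order requested.

F⁻ < NO₃⁻ < Cl⁻ < I⁻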